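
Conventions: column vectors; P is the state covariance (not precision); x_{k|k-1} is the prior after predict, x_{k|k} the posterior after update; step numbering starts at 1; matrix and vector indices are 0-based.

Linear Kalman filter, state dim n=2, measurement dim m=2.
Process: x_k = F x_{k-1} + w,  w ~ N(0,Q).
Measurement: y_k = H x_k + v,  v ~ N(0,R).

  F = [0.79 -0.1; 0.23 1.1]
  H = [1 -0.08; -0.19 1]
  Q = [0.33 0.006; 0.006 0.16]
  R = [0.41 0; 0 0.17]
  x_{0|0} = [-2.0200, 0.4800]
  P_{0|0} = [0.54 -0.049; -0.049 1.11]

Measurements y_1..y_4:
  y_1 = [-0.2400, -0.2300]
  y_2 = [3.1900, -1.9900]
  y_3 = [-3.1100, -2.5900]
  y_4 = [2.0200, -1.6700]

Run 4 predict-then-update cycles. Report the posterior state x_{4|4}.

x_post = [0.6514, -1.9323]

step 1: x^-=[-1.6438, 0.0634]  P^-=[0.6859 -0.0594; -0.0594 1.5069]  S=[1.1150 -0.3112; -0.3112 1.7242]  K=[0.6199 0.0018; 0.0888 0.8965]  nu=[1.4089, -0.6057]  x^+=[-0.7716, -0.3545]  P^+=[0.2581 0.0494; 0.0494 0.1618]
step 2: x^-=[-0.5741, -0.5674]  P^-=[0.4849 0.0769; 0.0769 0.3944]  S=[0.8851 -0.0457; -0.0457 0.5527]  K=[0.5418 0.0171; 0.0870 0.6943]  nu=[3.7187, -1.5316]  x^+=[1.4144, -1.3074]  P^+=[0.2258 0.0458; 0.0458 0.1267]
step 3: x^-=[1.2481, -1.1128]  P^-=[0.4649 0.0718; 0.0718 0.3485]  S=[0.8657 -0.0433; -0.0433 0.5080]  K=[0.5311 0.0128; 0.0841 0.6663]  nu=[-4.4471, -1.2400]  x^+=[-1.1295, -2.3131]  P^+=[0.2213 0.0442; 0.0442 0.1217]
step 4: x^-=[-0.6610, -2.8042]  P^-=[0.4623 0.0702; 0.0702 0.3413]  S=[0.8633 -0.0439; -0.0439 0.5013]  K=[0.5296 0.0112; 0.0833 0.6615]  nu=[2.4567, 1.0086]  x^+=[0.6514, -1.9323]  P^+=[0.2206 0.0438; 0.0438 0.1208]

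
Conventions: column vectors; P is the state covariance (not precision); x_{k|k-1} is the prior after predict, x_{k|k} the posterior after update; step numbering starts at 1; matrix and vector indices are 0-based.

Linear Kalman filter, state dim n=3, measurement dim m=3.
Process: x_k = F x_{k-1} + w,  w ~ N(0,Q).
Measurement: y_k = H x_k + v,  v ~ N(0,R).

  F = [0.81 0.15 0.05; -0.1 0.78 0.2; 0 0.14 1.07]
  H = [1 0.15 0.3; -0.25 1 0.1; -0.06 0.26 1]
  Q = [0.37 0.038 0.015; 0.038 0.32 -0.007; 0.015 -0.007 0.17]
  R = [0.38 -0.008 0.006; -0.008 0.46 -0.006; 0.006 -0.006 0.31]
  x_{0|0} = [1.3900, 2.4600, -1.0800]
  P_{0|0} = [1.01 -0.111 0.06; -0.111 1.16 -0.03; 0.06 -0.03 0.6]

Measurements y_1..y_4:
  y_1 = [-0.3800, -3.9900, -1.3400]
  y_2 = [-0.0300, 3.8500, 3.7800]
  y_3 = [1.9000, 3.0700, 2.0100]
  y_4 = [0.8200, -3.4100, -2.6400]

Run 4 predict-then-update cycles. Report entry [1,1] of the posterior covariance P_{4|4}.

P_post[1,1] = 0.2222

step 1: x^-=[1.4409, 1.5638, -0.8112]  P^-=[1.0377 0.0368 0.1058; 0.0368 1.0654 0.2173; 0.1058 0.2173 0.8707]  S=[1.6141 0.0250 0.4092; 0.0250 1.6187 0.5649; 0.4092 0.5649 1.3556]  K=[0.7011 -0.0956 -0.1326; 0.1390 0.6456 0.0520; 0.0749 -0.0686 0.6853]  nu=[-1.8121, -5.1125, -0.8489]  x^+=[0.7716, -2.0329, -1.1780]  P^+=[0.2709 0.0215 -0.0257; 0.0215 0.3075 -0.0656; -0.0257 -0.0656 0.2288]
step 2: x^-=[0.2611, -1.8984, -1.5450]  P^-=[0.5574 0.0590 0.0029; 0.0590 0.4962 0.0214; 0.0029 0.0214 0.4183]  S=[1.0076 0.0033 0.1400; 0.0033 0.9698 0.1871; 0.1400 0.1871 0.7728]  K=[0.5782 -0.0634 -0.1090; 0.1306 0.4889 0.0481; 0.0546 -0.0415 0.5484]  nu=[0.4571, 5.9682, 5.8343]  x^+=[-0.4891, 1.3596, 1.4321]  P^+=[0.2227 0.0248 -0.0230; 0.0248 0.2344 -0.0467; -0.0230 -0.0467 0.1814]
step 3: x^-=[-0.1207, 1.3958, 1.7227]  P^-=[0.5253 0.0577 0.0047; 0.0577 0.4546 0.0192; 0.0047 0.0192 0.3682]  S=[0.9705 0.0016 0.1261; 0.0016 0.9259 0.1682; 0.1261 0.1682 0.7185]  K=[0.5649 -0.0616 -0.1012; 0.1278 0.4673 0.0546; 0.0544 -0.0349 0.5177]  nu=[1.2945, 1.4718, -0.0828]  x^+=[0.5283, 2.2445, 1.6989]  P^+=[0.2172 0.0241 -0.0209; 0.0241 0.2238 -0.0419; -0.0209 -0.0419 0.1707]
step 4: x^-=[0.8495, 2.0376, 2.1320]  P^-=[0.5215 0.0570 0.0065; 0.0570 0.4492 0.0197; 0.0065 0.0197 0.3572]  S=[0.9665 0.0010 0.1246; 0.0010 0.9205 0.1658; 0.1246 0.1658 0.7072]  K=[0.5632 -0.0618 -0.0989; 0.1270 0.4643 0.0570; 0.0549 -0.0334 0.5100]  nu=[-0.9748, -5.4485, -5.2508]  x^+=[1.1562, -0.9150, -0.4174]  P^+=[0.2164 0.0238 -0.0201; 0.0238 0.2222 -0.0407; -0.0201 -0.0407 0.1680]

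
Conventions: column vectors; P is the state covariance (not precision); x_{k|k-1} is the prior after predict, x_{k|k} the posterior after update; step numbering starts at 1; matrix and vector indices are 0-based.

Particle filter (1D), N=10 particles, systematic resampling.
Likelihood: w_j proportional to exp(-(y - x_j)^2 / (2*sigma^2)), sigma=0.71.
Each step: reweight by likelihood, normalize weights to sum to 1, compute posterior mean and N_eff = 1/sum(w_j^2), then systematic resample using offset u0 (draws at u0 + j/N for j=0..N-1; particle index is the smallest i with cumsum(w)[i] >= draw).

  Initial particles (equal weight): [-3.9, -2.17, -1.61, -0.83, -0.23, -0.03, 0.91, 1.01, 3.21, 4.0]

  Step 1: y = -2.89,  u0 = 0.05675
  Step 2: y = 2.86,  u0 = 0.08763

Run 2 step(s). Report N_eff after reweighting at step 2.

N_eff = 2.0513

step 1: w=[0.3095, 0.5091, 0.1676, 0.0127, 0.0008, 0.0003, 0.0000, 0.0000, 0.0000, 0.0000]  mean=-2.5927  Neff=2.6089  idx=[0, 0, 0, 1, 1, 1, 1, 1, 2, 2]
step 2: w=[0.0000, 0.0000, 0.0000, 0.0025, 0.0025, 0.0025, 0.0025, 0.0025, 0.4937, 0.4937]  mean=-1.6171  Neff=2.0513  idx=[8, 8, 8, 8, 8, 9, 9, 9, 9, 9]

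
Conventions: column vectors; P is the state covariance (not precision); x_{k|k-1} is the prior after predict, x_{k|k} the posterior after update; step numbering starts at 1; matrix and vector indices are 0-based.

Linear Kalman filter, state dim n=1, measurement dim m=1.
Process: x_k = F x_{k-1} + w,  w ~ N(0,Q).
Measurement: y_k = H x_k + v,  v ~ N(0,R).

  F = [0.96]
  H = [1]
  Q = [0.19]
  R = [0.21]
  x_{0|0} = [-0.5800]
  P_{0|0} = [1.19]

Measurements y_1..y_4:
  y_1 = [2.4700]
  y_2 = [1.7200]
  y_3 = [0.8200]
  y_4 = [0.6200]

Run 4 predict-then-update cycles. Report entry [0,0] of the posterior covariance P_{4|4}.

P_post[0,0] = 0.1245

step 1: x^-=[-0.5568]  P^-=[1.2867]  S=[1.4967]  K=[0.8597]  nu=[3.0268]  x^+=[2.0453]  P^+=[0.1805]
step 2: x^-=[1.9635]  P^-=[0.3564]  S=[0.5664]  K=[0.6292]  nu=[-0.2435]  x^+=[1.8103]  P^+=[0.1321]
step 3: x^-=[1.7379]  P^-=[0.3118]  S=[0.5218]  K=[0.5975]  nu=[-0.9179]  x^+=[1.1894]  P^+=[0.1255]
step 4: x^-=[1.1418]  P^-=[0.3056]  S=[0.5156]  K=[0.5927]  nu=[-0.5218]  x^+=[0.8325]  P^+=[0.1245]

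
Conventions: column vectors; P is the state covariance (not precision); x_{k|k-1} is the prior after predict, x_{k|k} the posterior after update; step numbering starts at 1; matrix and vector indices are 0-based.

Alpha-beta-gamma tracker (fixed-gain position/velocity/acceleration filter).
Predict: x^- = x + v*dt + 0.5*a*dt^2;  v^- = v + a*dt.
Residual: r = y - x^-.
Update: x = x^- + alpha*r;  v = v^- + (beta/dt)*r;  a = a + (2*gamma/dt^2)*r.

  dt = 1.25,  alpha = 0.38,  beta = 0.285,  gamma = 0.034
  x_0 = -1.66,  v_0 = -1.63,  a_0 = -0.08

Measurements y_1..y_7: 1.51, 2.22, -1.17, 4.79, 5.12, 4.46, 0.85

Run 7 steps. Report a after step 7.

step 1: x_pred=-3.7600  r=5.2700  x^+=-1.7574  v^+=-0.5284  a^+=0.1494
step 2: x_pred=-2.3013  r=4.5213  x^+=-0.5832  v^+=0.6891  a^+=0.3461
step 3: x_pred=0.5486  r=-1.7186  x^+=-0.1045  v^+=0.7299  a^+=0.2713
step 4: x_pred=1.0199  r=3.7701  x^+=2.4525  v^+=1.9286  a^+=0.4354
step 5: x_pred=5.2035  r=-0.0835  x^+=5.1718  v^+=2.4539  a^+=0.4318
step 6: x_pred=8.5764  r=-4.1164  x^+=7.0122  v^+=2.0550  a^+=0.2526
step 7: x_pred=9.7783  r=-8.9283  x^+=6.3856  v^+=0.3351  a^+=-0.1359

a_post = -0.1359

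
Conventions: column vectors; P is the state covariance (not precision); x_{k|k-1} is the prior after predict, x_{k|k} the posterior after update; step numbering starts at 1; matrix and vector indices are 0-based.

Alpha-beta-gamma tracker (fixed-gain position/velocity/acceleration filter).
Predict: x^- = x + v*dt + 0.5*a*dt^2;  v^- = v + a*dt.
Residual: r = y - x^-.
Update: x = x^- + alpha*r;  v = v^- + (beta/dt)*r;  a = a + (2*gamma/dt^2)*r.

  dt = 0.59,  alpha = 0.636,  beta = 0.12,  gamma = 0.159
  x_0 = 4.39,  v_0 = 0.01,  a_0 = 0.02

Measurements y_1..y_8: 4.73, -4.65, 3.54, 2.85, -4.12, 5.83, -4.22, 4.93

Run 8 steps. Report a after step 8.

step 1: x_pred=4.3994  r=0.3306  x^+=4.6097  v^+=0.0890  a^+=0.3220
step 2: x_pred=4.7182  r=-9.3682  x^+=-1.2400  v^+=-1.6264  a^+=-8.2361
step 3: x_pred=-3.6330  r=7.1730  x^+=0.9290  v^+=-5.0268  a^+=-1.6834
step 4: x_pred=-2.3298  r=5.1798  x^+=0.9646  v^+=-4.9664  a^+=3.0485
step 5: x_pred=-1.4350  r=-2.6850  x^+=-3.1427  v^+=-3.7139  a^+=0.5957
step 6: x_pred=-5.2302  r=11.0602  x^+=1.8041  v^+=-1.1129  a^+=10.6996
step 7: x_pred=3.0097  r=-7.2297  x^+=-1.5884  v^+=3.7294  a^+=4.0950
step 8: x_pred=1.3247  r=3.6053  x^+=3.6177  v^+=6.8787  a^+=7.3886

a_post = 7.3886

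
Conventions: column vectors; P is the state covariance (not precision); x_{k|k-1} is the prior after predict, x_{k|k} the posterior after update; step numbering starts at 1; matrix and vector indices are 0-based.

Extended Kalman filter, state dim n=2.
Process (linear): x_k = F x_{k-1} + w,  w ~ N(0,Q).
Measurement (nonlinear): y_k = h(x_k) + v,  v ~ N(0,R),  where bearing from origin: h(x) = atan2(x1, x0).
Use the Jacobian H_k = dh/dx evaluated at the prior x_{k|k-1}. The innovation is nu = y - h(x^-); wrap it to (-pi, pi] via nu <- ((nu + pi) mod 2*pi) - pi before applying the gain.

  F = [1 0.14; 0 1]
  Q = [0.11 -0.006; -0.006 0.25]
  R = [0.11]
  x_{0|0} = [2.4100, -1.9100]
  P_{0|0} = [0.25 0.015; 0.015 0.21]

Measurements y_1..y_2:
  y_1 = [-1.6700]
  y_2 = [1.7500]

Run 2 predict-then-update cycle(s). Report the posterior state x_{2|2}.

step 1: x^-=[2.1426, -1.9100]  P^-=[0.3683 0.0384; 0.0384 0.4600]  H_jac=[0.2318 0.2601]  S=[0.1655]  K=[0.5761; 0.7764]  nu=[-0.9419]  x^+=[1.5999, -2.6414]  P^+=[0.3134 -0.0357; -0.0357 0.3602]
step 2: x^-=[1.2301, -2.6414]  P^-=[0.4204 0.0088; 0.0088 0.6102]  H_jac=[0.3111 0.1449]  S=[0.1643]  K=[0.8039; 0.5547]  nu=[2.8850]  x^+=[3.5493, -1.0410]  P^+=[0.3143 -0.0645; -0.0645 0.5596]

x_post = [3.5493, -1.0410]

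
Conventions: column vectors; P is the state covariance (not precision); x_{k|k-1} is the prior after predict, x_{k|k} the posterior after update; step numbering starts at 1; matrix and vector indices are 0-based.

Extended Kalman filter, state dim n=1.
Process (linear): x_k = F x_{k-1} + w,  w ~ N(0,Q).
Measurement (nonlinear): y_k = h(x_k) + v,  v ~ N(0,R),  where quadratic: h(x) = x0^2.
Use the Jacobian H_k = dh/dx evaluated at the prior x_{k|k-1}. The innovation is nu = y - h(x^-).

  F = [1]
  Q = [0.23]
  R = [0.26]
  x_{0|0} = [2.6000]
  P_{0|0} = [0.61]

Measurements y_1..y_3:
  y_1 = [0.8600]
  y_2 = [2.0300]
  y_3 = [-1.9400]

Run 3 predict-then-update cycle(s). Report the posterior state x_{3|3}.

step 1: x^-=[2.6000]  P^-=[0.8400]  H_jac=[5.2000]  S=[22.9736]  K=[0.1901]  nu=[-5.9000]  x^+=[1.4782]  P^+=[0.0095]
step 2: x^-=[1.4782]  P^-=[0.2395]  H_jac=[2.9565]  S=[2.3534]  K=[0.3009]  nu=[-0.1552]  x^+=[1.4315]  P^+=[0.0265]
step 3: x^-=[1.4315]  P^-=[0.2565]  H_jac=[2.8631]  S=[2.3623]  K=[0.3108]  nu=[-3.9893]  x^+=[0.1915]  P^+=[0.0282]

x_post = [0.1915]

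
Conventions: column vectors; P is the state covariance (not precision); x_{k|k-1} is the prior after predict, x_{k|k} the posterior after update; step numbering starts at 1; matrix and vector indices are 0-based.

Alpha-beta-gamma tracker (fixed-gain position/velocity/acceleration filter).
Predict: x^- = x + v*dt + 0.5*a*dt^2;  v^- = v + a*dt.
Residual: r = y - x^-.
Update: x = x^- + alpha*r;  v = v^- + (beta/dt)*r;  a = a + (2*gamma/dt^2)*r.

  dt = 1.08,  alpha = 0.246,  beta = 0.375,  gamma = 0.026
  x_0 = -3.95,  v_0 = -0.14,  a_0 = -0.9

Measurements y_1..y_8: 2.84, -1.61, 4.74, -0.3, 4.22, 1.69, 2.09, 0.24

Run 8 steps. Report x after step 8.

step 1: x_pred=-4.6261  r=7.4661  x^+=-2.7894  v^+=1.4804  a^+=-0.5672
step 2: x_pred=-1.5214  r=-0.0886  x^+=-1.5432  v^+=0.8371  a^+=-0.5711
step 3: x_pred=-0.9722  r=5.7122  x^+=0.4330  v^+=2.2037  a^+=-0.3164
step 4: x_pred=2.6285  r=-2.9285  x^+=1.9081  v^+=0.8451  a^+=-0.4470
step 5: x_pred=2.5601  r=1.6599  x^+=2.9684  v^+=0.9387  a^+=-0.3730
step 6: x_pred=3.7647  r=-2.0747  x^+=3.2543  v^+=-0.1845  a^+=-0.4655
step 7: x_pred=2.7836  r=-0.6936  x^+=2.6130  v^+=-0.9281  a^+=-0.4964
step 8: x_pred=1.3211  r=-1.0811  x^+=1.0552  v^+=-1.8396  a^+=-0.5446

x_post = 1.0552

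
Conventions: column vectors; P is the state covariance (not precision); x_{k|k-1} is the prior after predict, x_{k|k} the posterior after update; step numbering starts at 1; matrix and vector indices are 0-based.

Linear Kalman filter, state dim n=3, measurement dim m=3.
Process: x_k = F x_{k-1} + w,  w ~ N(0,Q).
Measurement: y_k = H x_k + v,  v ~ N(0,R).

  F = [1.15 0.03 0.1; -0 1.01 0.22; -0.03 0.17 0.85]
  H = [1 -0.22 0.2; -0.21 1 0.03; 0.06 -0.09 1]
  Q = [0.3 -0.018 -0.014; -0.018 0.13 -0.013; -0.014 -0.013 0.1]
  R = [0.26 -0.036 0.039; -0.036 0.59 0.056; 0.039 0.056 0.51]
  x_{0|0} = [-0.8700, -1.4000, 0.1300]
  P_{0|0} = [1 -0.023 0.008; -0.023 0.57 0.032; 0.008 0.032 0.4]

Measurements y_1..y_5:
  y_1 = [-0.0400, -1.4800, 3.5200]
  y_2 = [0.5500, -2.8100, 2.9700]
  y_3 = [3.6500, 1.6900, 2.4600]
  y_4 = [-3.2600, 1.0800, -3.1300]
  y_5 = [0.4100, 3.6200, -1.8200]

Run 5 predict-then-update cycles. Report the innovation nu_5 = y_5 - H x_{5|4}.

innov = [1.8268, 2.9055, -1.8104]

step 1: x^-=[-1.0295, -1.3854, -0.1014]  P^-=[1.6275 -0.0132 -0.0069; -0.0132 0.7450 0.1890; -0.0069 0.1890 0.4154]  S=[1.9265 -0.5163 0.1839; -0.5163 1.4241 0.1698; 0.1839 0.1698 0.9026]  K=[0.8754 0.0789 -0.0913; 0.0749 0.5545 0.0147; 0.0025 0.0930 0.4230]  nu=[0.7050, -0.3078, 3.5585]  x^+=[-0.7616, -1.4511, 1.3769]  P^+=[0.2379 0.0604 -0.0169; 0.0604 0.3359 0.0681; -0.0169 0.0681 0.2282]
step 2: x^-=[-0.7817, -1.1627, 0.9465]  P^-=[0.6178 0.0704 -0.0029; 0.0704 0.5139 0.1466; -0.0029 0.1466 0.2947]  S=[0.8695 -0.1750 0.1001; -0.1750 1.1107 0.1631; 0.1001 0.1631 0.7836]  K=[0.7141 0.0693 -0.0701; 0.0742 0.4609 0.0280; 0.0068 0.0918 0.3390]  nu=[0.8866, -1.8399, 1.9658]  x^+=[-0.4139, -1.8900, 1.4502]  P^+=[0.1942 0.0524 -0.0110; 0.0524 0.2799 0.0650; -0.0110 0.0650 0.1848]
step 3: x^-=[-0.3877, -1.5898, 0.9238]  P^-=[0.5604 0.0596 -0.0013; 0.0596 0.4534 0.1264; -0.0013 0.1264 0.2606]  S=[0.8149 -0.1651 0.0962; -0.1651 1.0509 0.1470; 0.0962 0.1470 0.7528]  K=[0.6915 0.0624 -0.0647; 0.0657 0.4298 0.0261; 0.0086 0.0855 0.3132]  nu=[3.5032, 3.1707, 1.4164]  x^+=[2.1409, 0.0401, 1.6686]  P^+=[0.1875 0.0479 -0.0095; 0.0479 0.2609 0.0606; -0.0095 0.0606 0.1709]
step 4: x^-=[2.6301, 0.4076, 1.3609]  P^-=[0.5514 0.0534 -0.0020; 0.0534 0.4313 0.1166; -0.0020 0.1166 0.2487]  S=[0.8076 -0.1667 0.0951; -0.1667 1.0305 0.1386; 0.0951 0.1386 0.7423]  K=[0.6874 0.0592 -0.0637; 0.0611 0.4178 0.0233; 0.0083 0.0812 0.3045]  nu=[-6.0726, 1.1839, -4.6121]  x^+=[-1.1803, 0.4242, 0.0025]  P^+=[0.1861 0.0460 -0.0094; 0.0460 0.2536 0.0577; -0.0094 0.0577 0.1659]
step 5: x^-=[-1.3444, 0.4289, 0.1096]  P^-=[0.5494 0.0506 -0.0028; 0.0506 0.4223 0.1119; -0.0028 0.1119 0.2440]  S=[0.8064 -0.1682 0.0945; -0.1682 1.0223 0.1346; 0.0945 0.1346 0.7384]  K=[0.6863 0.0579 -0.0636; 0.0589 0.4129 0.0214; 0.0077 0.0788 0.3013]  nu=[1.8268, 2.9055, -1.8104]  x^+=[0.1927, 1.6973, -0.1927]  P^+=[0.1857 0.0452 -0.0095; 0.0452 0.2505 0.0562; -0.0095 0.0562 0.1640]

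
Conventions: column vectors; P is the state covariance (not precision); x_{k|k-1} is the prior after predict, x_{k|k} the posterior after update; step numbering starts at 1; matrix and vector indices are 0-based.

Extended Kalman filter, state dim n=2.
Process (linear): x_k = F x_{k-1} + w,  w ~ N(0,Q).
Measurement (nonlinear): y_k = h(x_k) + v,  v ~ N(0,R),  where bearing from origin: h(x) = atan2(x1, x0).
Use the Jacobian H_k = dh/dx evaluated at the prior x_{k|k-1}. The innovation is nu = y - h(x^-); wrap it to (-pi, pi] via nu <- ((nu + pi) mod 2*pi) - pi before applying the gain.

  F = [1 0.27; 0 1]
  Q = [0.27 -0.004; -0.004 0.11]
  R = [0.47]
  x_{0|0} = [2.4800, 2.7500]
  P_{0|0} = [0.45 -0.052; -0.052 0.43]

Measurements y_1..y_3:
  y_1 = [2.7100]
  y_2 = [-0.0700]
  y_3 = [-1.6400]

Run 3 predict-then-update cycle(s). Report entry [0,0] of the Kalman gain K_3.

K[0,0] = -0.1721

step 1: x^-=[3.2225, 2.7500]  P^-=[0.7233 0.0601; 0.0601 0.5400]  H_jac=[-0.1532 0.1796]  S=[0.5011]  K=[-0.1996; 0.1751]  nu=[2.0036]  x^+=[2.8225, 3.1009]  P^+=[0.7033 0.0776; 0.0776 0.5246]
step 2: x^-=[3.6598, 3.1009]  P^-=[1.0535 0.2153; 0.2153 0.6346]  H_jac=[-0.1348 0.1591]  S=[0.4960]  K=[-0.2172; 0.1450]  nu=[-0.7729]  x^+=[3.8276, 2.9888]  P^+=[1.0301 0.2309; 0.2309 0.6242]
step 3: x^-=[4.6346, 2.9888]  P^-=[1.4702 0.3954; 0.3954 0.7342]  H_jac=[-0.0983 0.1524]  S=[0.4894]  K=[-0.1721; 0.1492]  nu=[-2.2128]  x^+=[5.0154, 2.6586]  P^+=[1.4557 0.4080; 0.4080 0.7233]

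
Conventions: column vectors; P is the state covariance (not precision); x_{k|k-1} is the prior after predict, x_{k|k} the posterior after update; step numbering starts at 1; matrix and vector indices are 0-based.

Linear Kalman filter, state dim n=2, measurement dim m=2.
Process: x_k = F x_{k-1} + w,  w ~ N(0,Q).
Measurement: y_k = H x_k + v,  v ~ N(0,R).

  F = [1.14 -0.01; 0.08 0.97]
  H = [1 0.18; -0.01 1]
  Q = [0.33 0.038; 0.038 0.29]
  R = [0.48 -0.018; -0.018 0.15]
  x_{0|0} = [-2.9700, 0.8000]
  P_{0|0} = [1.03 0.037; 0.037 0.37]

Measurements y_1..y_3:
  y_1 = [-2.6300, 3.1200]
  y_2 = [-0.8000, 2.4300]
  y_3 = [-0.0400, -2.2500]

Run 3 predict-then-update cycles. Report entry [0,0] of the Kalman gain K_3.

step 1: x^-=[-3.3938, 0.5384]  P^-=[1.6678 0.1692; 0.1692 0.6505]  S=[2.2298 0.2513; 0.2513 0.7972]  K=[0.7673 -0.0505; 0.0380 0.8018]  nu=[0.6669, 2.5477]  x^+=[-3.0109, 2.6064]  P^+=[0.3724 -0.0177; -0.0177 0.1194]
step 2: x^-=[-3.4584, 2.2874]  P^-=[0.8144 0.0513; 0.0513 0.4020]  S=[1.3259 0.0974; 0.0974 0.5510]  K=[0.6235 -0.0319; 0.0403 0.7215]  nu=[2.2467, 0.1081]  x^+=[-2.0610, 2.4557]  P^+=[0.3022 -0.0130; -0.0130 0.1074]
step 3: x^-=[-2.3741, 2.2172]  P^-=[0.7231 0.0502; 0.0502 0.3909]  S=[1.2338 0.0952; 0.0952 0.5400]  K=[0.5953 -0.0255; 0.0425 0.7155]  nu=[1.9350, -4.4909]  x^+=[-1.1078, -0.9140]  P^+=[0.2883 -0.0117; -0.0117 0.1064]

K[0,0] = 0.5953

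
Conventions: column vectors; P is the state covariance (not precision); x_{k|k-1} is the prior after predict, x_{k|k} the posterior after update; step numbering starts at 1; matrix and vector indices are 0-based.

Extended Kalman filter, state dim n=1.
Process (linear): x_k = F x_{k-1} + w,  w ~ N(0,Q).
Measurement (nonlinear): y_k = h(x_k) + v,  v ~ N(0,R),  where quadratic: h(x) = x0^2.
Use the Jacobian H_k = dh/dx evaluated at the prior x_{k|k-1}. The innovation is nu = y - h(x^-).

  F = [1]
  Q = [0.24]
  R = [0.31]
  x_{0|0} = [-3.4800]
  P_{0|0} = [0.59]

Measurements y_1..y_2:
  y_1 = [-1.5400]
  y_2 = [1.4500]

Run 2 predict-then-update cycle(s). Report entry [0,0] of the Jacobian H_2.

H_jac[0,0] = -3.0675

step 1: x^-=[-3.4800]  P^-=[0.8300]  H_jac=[-6.9600]  S=[40.5165]  K=[-0.1426]  nu=[-13.6504]  x^+=[-1.5337]  P^+=[0.0064]
step 2: x^-=[-1.5337]  P^-=[0.2464]  H_jac=[-3.0675]  S=[2.6280]  K=[-0.2875]  nu=[-0.9024]  x^+=[-1.2743]  P^+=[0.0291]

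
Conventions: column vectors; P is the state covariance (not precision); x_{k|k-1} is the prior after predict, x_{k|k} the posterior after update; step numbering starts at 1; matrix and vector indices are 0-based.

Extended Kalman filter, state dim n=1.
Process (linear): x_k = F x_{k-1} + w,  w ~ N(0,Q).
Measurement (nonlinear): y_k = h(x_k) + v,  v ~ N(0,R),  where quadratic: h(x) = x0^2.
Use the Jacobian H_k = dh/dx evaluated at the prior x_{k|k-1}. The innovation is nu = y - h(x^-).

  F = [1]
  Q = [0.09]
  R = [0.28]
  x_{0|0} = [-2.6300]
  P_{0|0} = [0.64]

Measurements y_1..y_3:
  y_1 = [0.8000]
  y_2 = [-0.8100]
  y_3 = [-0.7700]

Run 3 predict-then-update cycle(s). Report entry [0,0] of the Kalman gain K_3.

step 1: x^-=[-2.6300]  P^-=[0.7300]  H_jac=[-5.2600]  S=[20.4773]  K=[-0.1875]  nu=[-6.1169]  x^+=[-1.4830]  P^+=[0.0100]
step 2: x^-=[-1.4830]  P^-=[0.1000]  H_jac=[-2.9660]  S=[1.1595]  K=[-0.2557]  nu=[-3.0093]  x^+=[-0.7134]  P^+=[0.0241]
step 3: x^-=[-0.7134]  P^-=[0.1141]  H_jac=[-1.4268]  S=[0.5124]  K=[-0.3179]  nu=[-1.2789]  x^+=[-0.3069]  P^+=[0.0624]

K[0,0] = -0.3179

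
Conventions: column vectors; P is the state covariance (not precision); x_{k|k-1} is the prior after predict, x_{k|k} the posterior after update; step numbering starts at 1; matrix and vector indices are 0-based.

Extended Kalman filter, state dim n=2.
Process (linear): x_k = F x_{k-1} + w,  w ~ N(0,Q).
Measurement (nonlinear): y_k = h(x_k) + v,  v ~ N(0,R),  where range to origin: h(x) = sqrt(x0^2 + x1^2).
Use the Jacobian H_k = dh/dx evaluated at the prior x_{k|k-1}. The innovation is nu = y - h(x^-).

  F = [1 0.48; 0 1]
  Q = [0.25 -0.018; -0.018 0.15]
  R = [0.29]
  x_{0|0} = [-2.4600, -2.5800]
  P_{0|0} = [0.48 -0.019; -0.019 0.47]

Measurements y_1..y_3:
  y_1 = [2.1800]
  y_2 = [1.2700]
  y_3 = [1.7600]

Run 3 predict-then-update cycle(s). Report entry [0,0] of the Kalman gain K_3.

K[0,0] = -0.5691

step 1: x^-=[-3.6984, -2.5800]  P^-=[0.8200 0.1886; 0.1886 0.6200]  H_jac=[-0.8202 -0.5721]  S=[1.2216]  K=[-0.6389; -0.4170]  nu=[-2.3294]  x^+=[-2.2101, -1.6086]  P^+=[0.3214 -0.1369; -0.1369 0.4076]
step 2: x^-=[-2.9823, -1.6086]  P^-=[0.5339 0.0408; 0.0408 0.5576]  H_jac=[-0.8801 -0.4747]  S=[0.8633]  K=[-0.5667; -0.3482]  nu=[-2.1184]  x^+=[-1.7817, -0.8710]  P^+=[0.2566 -0.1296; -0.1296 0.4529]
step 3: x^-=[-2.1998, -0.8710]  P^-=[0.4866 0.0698; 0.0698 0.6029]  H_jac=[-0.9298 -0.3682]  S=[0.8402]  K=[-0.5691; -0.3415]  nu=[-0.6060]  x^+=[-1.8549, -0.6641]  P^+=[0.2145 -0.0934; -0.0934 0.5050]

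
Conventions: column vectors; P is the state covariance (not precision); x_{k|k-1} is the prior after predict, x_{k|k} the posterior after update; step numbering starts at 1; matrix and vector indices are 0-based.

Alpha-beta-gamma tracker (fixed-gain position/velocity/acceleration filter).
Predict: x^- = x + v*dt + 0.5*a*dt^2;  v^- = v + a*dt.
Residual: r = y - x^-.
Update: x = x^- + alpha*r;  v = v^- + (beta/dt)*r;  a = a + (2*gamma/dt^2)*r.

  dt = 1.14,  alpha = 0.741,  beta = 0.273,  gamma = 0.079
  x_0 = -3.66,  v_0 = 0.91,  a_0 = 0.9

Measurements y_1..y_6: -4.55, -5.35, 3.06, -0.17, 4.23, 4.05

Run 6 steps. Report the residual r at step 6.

resid = -3.6053

step 1: x_pred=-2.0378  r=-2.5122  x^+=-3.8993  v^+=1.3344  a^+=0.5946
step 2: x_pred=-1.9918  r=-3.3582  x^+=-4.4802  v^+=1.2080  a^+=0.1863
step 3: x_pred=-2.9820  r=6.0420  x^+=1.4951  v^+=2.8673  a^+=0.9209
step 4: x_pred=5.3622  r=-5.5322  x^+=1.2628  v^+=2.5923  a^+=0.2483
step 5: x_pred=4.3793  r=-0.1493  x^+=4.2687  v^+=2.8395  a^+=0.2301
step 6: x_pred=7.6553  r=-3.6053  x^+=4.9838  v^+=2.2385  a^+=-0.2082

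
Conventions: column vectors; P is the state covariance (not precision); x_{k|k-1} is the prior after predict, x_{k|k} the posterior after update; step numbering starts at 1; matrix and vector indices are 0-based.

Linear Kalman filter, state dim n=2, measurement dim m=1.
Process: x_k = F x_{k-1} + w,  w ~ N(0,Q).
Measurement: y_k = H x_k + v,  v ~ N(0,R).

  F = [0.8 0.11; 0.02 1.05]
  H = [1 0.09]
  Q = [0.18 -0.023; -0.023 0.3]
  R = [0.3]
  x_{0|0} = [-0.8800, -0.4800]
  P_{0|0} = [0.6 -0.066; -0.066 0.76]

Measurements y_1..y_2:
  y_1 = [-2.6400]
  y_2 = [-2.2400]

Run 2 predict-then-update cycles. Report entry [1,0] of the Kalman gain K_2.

K[1,0] = 0.3116

step 1: x^-=[-0.7568, -0.5216]  P^-=[0.5616 0.0188; 0.0188 1.1354]  S=[0.8742]  K=[0.6444; 0.1384]  nu=[-1.8363]  x^+=[-1.9400, -0.7757]  P^+=[0.1986 -0.0592; -0.0592 1.1186]
step 2: x^-=[-1.6373, -0.8533]  P^-=[0.3102 0.0596; 0.0596 1.5309]  S=[0.6334]  K=[0.4983; 0.3116]  nu=[-0.5259]  x^+=[-1.8994, -1.0172]  P^+=[0.1530 -0.0388; -0.0388 1.4694]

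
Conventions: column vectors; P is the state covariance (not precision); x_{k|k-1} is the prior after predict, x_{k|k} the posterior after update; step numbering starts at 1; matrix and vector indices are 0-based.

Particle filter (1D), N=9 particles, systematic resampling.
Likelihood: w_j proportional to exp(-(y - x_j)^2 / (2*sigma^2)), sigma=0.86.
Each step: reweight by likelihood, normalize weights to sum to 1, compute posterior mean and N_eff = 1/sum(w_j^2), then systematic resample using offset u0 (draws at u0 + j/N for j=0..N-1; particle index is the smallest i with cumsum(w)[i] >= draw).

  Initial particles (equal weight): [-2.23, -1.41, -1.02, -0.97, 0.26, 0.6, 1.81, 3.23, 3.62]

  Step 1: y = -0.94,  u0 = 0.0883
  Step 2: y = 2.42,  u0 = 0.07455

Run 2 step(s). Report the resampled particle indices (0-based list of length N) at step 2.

resampled_idx = [7, 7, 8, 8, 8, 8, 8, 8, 8]

step 1: w=[0.0862, 0.2287, 0.2644, 0.2654, 0.1003, 0.0534, 0.0016, 0.0000, 0.0000]  mean=-0.9807  Neff=4.6954  idx=[1, 1, 1, 2, 2, 3, 3, 4, 5]
step 2: w=[0.0003, 0.0003, 0.0003, 0.0022, 0.0022, 0.0028, 0.0028, 0.2829, 0.7061]  mean=0.4859  Neff=1.7282  idx=[7, 7, 8, 8, 8, 8, 8, 8, 8]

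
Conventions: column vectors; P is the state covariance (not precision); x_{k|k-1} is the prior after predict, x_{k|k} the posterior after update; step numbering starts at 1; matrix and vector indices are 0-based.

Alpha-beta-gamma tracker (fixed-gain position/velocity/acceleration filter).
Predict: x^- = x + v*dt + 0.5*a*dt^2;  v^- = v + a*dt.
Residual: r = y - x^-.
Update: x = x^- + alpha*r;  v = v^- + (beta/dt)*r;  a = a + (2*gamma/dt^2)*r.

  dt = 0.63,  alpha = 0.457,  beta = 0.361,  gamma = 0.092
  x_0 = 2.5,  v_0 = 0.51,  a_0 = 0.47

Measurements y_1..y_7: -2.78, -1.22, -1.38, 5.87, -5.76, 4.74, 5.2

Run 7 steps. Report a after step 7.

a_post = 3.2464

step 1: x_pred=2.9146  r=-5.6946  x^+=0.3122  v^+=-2.4570  a^+=-2.1700
step 2: x_pred=-1.6664  r=0.4464  x^+=-1.4624  v^+=-3.5683  a^+=-1.9630
step 3: x_pred=-4.1000  r=2.7200  x^+=-2.8569  v^+=-3.2464  a^+=-0.7021
step 4: x_pred=-5.0415  r=10.9115  x^+=-0.0549  v^+=2.5638  a^+=4.3564
step 5: x_pred=2.4248  r=-8.1848  x^+=-1.3157  v^+=0.6183  a^+=0.5620
step 6: x_pred=-0.8146  r=5.5546  x^+=1.7238  v^+=4.1553  a^+=3.1371
step 7: x_pred=4.9642  r=0.2358  x^+=5.0720  v^+=6.2667  a^+=3.2464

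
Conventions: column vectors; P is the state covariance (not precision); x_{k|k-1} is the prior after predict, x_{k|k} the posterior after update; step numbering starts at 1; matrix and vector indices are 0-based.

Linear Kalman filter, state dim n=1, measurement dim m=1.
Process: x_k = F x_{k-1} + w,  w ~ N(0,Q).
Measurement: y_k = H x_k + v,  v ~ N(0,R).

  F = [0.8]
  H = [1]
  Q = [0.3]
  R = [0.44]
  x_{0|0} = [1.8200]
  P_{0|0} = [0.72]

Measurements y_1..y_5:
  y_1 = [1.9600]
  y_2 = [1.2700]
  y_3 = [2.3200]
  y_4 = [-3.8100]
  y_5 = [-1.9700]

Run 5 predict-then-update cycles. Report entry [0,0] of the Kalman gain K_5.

K[0,0] = 0.5006

step 1: x^-=[1.4560]  P^-=[0.7608]  S=[1.2008]  K=[0.6336]  nu=[0.5040]  x^+=[1.7753]  P^+=[0.2788]
step 2: x^-=[1.4203]  P^-=[0.4784]  S=[0.9184]  K=[0.5209]  nu=[-0.1503]  x^+=[1.3420]  P^+=[0.2292]
step 3: x^-=[1.0736]  P^-=[0.4467]  S=[0.8867]  K=[0.5038]  nu=[1.2464]  x^+=[1.7015]  P^+=[0.2217]
step 4: x^-=[1.3612]  P^-=[0.4419]  S=[0.8819]  K=[0.5011]  nu=[-5.1712]  x^+=[-1.2299]  P^+=[0.2205]
step 5: x^-=[-0.9839]  P^-=[0.4411]  S=[0.8811]  K=[0.5006]  nu=[-0.9861]  x^+=[-1.4776]  P^+=[0.2203]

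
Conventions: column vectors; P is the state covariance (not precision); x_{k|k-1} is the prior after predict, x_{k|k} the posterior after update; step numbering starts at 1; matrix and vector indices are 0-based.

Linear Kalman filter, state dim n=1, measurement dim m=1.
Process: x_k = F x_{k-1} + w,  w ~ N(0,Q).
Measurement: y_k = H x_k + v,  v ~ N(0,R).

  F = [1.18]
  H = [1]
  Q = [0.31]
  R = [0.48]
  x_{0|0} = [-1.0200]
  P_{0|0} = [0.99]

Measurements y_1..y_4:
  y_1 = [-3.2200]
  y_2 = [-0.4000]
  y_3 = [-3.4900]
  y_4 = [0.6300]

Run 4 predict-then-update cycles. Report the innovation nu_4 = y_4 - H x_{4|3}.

step 1: x^-=[-1.2036]  P^-=[1.6885]  S=[2.1685]  K=[0.7786]  nu=[-2.0164]  x^+=[-2.7737]  P^+=[0.3738]
step 2: x^-=[-3.2729]  P^-=[0.8304]  S=[1.3104]  K=[0.6337]  nu=[2.8729]  x^+=[-1.4523]  P^+=[0.3042]
step 3: x^-=[-1.7138]  P^-=[0.7335]  S=[1.2135]  K=[0.6045]  nu=[-1.7762]  x^+=[-2.7874]  P^+=[0.2901]
step 4: x^-=[-3.2892]  P^-=[0.7140]  S=[1.1940]  K=[0.5980]  nu=[3.9192]  x^+=[-0.9456]  P^+=[0.2870]

innov = [3.9192]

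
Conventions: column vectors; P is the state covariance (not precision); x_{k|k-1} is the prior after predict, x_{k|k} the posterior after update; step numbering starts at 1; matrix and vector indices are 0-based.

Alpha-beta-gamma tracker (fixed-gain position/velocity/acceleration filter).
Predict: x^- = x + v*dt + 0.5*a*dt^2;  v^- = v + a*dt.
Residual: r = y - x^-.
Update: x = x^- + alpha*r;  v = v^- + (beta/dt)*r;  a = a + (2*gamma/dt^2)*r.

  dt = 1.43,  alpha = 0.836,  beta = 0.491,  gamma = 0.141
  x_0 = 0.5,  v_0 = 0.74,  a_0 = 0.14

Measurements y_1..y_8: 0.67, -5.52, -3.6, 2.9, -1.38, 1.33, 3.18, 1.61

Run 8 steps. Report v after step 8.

v_post = 0.6281

step 1: x_pred=1.7013  r=-1.0313  x^+=0.8391  v^+=0.5861  a^+=-0.0022
step 2: x_pred=1.6750  r=-7.1950  x^+=-4.3400  v^+=-1.8875  a^+=-0.9944
step 3: x_pred=-8.0560  r=4.4560  x^+=-4.3308  v^+=-1.7796  a^+=-0.3799
step 4: x_pred=-7.2641  r=10.1641  x^+=1.2331  v^+=1.1670  a^+=1.0217
step 5: x_pred=3.9465  r=-5.3265  x^+=-0.5064  v^+=0.7991  a^+=0.2872
step 6: x_pred=0.9300  r=0.4000  x^+=1.2644  v^+=1.3472  a^+=0.3423
step 7: x_pred=3.5409  r=-0.3609  x^+=3.2392  v^+=1.7128  a^+=0.2926
step 8: x_pred=5.9876  r=-4.3776  x^+=2.3279  v^+=0.6281  a^+=-0.3111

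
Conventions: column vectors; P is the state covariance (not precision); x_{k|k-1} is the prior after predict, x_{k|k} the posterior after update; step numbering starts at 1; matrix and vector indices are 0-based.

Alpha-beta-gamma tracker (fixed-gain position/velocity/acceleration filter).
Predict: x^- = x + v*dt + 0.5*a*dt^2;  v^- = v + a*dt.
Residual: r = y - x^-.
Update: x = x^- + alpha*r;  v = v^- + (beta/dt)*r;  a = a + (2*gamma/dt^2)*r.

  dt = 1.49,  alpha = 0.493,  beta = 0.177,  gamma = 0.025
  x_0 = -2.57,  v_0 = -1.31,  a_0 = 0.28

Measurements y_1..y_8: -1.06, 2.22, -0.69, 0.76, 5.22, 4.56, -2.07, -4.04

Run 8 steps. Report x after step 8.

x_post = 1.2812

step 1: x_pred=-4.2111  r=3.1511  x^+=-2.6576  v^+=-0.5185  a^+=0.3510
step 2: x_pred=-3.0405  r=5.2605  x^+=-0.4471  v^+=0.6294  a^+=0.4694
step 3: x_pred=1.0118  r=-1.7018  x^+=0.1728  v^+=1.1267  a^+=0.4311
step 4: x_pred=2.3301  r=-1.5701  x^+=1.5561  v^+=1.5825  a^+=0.3958
step 5: x_pred=4.3533  r=0.8667  x^+=4.7806  v^+=2.2752  a^+=0.4153
step 6: x_pred=8.6316  r=-4.0716  x^+=6.6243  v^+=2.4102  a^+=0.3236
step 7: x_pred=10.5747  r=-12.6447  x^+=4.3409  v^+=1.3903  a^+=0.0388
step 8: x_pred=6.4555  r=-10.4955  x^+=1.2812  v^+=0.2013  a^+=-0.1976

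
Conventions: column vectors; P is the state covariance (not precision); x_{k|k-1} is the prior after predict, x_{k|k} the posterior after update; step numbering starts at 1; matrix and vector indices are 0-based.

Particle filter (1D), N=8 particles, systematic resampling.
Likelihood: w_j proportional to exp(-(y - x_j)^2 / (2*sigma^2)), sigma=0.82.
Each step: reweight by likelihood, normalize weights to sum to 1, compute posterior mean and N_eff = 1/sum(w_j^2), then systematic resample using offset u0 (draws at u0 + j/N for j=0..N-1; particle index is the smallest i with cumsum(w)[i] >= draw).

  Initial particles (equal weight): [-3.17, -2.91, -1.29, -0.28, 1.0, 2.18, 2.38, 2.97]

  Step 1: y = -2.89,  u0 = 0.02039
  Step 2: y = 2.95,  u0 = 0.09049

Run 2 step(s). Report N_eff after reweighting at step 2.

N_eff = 4.7816

step 1: w=[0.4496, 0.4764, 0.0710, 0.0030, 0.0000, 0.0000, 0.0000, 0.0000]  mean=-2.9039  Neff=2.3035  idx=[0, 0, 0, 0, 1, 1, 1, 1]
step 2: w=[0.0224, 0.0224, 0.0224, 0.0224, 0.2276, 0.2276, 0.2276, 0.2276]  mean=-2.9333  Neff=4.7816  idx=[4, 4, 5, 5, 6, 6, 7, 7]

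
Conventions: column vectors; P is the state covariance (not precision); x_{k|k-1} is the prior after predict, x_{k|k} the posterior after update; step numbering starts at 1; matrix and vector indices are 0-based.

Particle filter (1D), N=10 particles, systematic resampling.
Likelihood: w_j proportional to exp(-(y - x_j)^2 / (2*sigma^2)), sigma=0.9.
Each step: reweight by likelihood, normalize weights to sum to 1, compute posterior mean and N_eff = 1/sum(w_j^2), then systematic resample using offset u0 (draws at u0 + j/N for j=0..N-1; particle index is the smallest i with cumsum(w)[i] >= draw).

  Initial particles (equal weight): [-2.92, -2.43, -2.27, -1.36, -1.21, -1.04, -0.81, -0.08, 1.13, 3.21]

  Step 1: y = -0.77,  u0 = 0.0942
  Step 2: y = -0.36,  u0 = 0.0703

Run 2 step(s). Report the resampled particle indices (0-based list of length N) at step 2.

step 1: w=[0.0115, 0.0366, 0.0500, 0.1616, 0.1778, 0.1915, 0.2001, 0.1493, 0.0216, 0.0000]  mean=-1.0197  Neff=6.2043  idx=[2, 3, 4, 4, 5, 5, 6, 6, 7, 8]
step 2: w=[0.0164, 0.0843, 0.1000, 0.1000, 0.1174, 0.1174, 0.1379, 0.1379, 0.1489, 0.0397]  mean=-0.8287  Neff=8.5664  idx=[1, 2, 3, 4, 5, 6, 6, 7, 8, 9]

resampled_idx = [1, 2, 3, 4, 5, 6, 6, 7, 8, 9]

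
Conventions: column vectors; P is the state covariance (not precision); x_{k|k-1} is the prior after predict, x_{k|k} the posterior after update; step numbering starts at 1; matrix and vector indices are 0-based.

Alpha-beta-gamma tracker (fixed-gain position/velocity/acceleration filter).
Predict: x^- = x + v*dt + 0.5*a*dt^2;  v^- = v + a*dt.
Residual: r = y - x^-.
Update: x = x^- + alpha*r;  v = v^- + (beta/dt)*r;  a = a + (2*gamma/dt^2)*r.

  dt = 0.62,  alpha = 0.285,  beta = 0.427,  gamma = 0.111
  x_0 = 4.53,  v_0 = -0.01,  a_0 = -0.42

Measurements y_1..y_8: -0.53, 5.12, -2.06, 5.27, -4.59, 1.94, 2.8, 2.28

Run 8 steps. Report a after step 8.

a_post = 1.4115

step 1: x_pred=4.4431  r=-4.9731  x^+=3.0257  v^+=-3.6954  a^+=-3.2921
step 2: x_pred=0.1019  r=5.0181  x^+=1.5320  v^+=-2.2804  a^+=-0.3940
step 3: x_pred=0.0424  r=-2.1024  x^+=-0.5568  v^+=-3.9727  a^+=-1.6082
step 4: x_pred=-3.3289  r=8.5989  x^+=-0.8782  v^+=0.9524  a^+=3.3579
step 5: x_pred=0.3577  r=-4.9477  x^+=-1.0524  v^+=-0.3732  a^+=0.5005
step 6: x_pred=-1.1876  r=3.1276  x^+=-0.2962  v^+=2.0911  a^+=2.3068
step 7: x_pred=1.4436  r=1.3564  x^+=1.8302  v^+=4.4555  a^+=3.0901
step 8: x_pred=5.1865  r=-2.9065  x^+=4.3582  v^+=4.3696  a^+=1.4115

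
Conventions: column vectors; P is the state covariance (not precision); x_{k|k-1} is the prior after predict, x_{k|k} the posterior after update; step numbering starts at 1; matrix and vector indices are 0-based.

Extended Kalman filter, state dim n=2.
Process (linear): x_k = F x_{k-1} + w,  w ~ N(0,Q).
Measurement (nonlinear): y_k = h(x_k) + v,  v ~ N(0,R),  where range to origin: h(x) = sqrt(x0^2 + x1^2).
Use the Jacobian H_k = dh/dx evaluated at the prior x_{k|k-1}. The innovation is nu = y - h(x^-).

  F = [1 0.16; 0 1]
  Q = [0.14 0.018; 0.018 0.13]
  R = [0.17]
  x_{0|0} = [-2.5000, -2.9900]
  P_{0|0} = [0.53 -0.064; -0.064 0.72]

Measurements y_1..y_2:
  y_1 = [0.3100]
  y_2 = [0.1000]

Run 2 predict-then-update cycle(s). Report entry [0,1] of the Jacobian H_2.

step 1: x^-=[-2.9784, -2.9900]  P^-=[0.6680 0.0692; 0.0692 0.8500]  H_jac=[-0.7057 -0.7085]  S=[0.9985]  K=[-0.5212; -0.6520]  nu=[-3.9103]  x^+=[-0.9404, -0.4405]  P^+=[0.3967 -0.2701; -0.2701 0.4255]
step 2: x^-=[-1.0109, -0.4405]  P^-=[0.4612 -0.1840; -0.1840 0.5555]  H_jac=[-0.9168 -0.3995]  S=[0.5114]  K=[-0.6829; -0.1040]  nu=[-1.0027]  x^+=[-0.3261, -0.3362]  P^+=[0.2227 -0.2204; -0.2204 0.5500]

H_jac[0,1] = -0.3995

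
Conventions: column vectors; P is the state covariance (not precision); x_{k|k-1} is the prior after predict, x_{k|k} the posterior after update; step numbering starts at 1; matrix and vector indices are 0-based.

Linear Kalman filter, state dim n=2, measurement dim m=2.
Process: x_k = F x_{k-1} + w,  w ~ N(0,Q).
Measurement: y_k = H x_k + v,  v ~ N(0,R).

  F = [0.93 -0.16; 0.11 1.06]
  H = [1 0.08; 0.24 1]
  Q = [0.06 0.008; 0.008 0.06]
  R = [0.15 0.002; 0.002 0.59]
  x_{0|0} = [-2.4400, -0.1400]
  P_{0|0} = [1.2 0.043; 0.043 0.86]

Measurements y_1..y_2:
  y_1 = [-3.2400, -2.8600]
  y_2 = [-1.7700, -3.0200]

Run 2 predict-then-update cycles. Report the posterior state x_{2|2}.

step 1: x^-=[-2.2468, -0.4168]  P^-=[1.1071 0.0265; 0.0265 1.0508]  S=[1.2681 0.3788; 0.3788 1.7174]  K=[0.8820 -0.0244; -0.1035 0.6384]  nu=[-0.9599, -1.9040]  x^+=[-3.0470, -1.5330]  P^+=[0.1359 -0.0452; -0.0452 0.3873]
step 2: x^-=[-2.5884, -1.9602]  P^-=[0.2009 -0.0876; -0.0876 0.4863]  S=[0.3400 -0.0002; -0.0002 1.0458]  K=[0.5703 -0.0376; -0.1430 0.4449]  nu=[0.9752, -0.4386]  x^+=[-2.0158, -2.2947]  P^+=[0.0889 -0.0423; -0.0423 0.2723]

x_post = [-2.0158, -2.2947]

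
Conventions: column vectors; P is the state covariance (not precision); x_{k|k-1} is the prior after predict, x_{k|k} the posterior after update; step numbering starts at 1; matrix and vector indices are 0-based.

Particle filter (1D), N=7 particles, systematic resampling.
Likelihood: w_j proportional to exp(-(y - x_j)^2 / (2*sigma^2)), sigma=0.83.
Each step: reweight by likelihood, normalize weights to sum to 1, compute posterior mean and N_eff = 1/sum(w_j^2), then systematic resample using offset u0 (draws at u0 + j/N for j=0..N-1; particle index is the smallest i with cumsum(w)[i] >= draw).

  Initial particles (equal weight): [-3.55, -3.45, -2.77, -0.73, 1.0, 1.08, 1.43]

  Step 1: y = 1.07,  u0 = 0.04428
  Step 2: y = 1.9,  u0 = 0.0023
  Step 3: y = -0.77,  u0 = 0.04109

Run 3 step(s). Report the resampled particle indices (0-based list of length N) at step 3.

resampled_idx = [0, 0, 1, 2, 3, 4, 5]

step 1: w=[0.0000, 0.0000, 0.0000, 0.0317, 0.3319, 0.3331, 0.3032]  mean=1.1021  Neff=3.1837  idx=[4, 4, 4, 5, 5, 6, 6]
step 2: w=[0.1208, 0.1208, 0.1208, 0.1335, 0.1335, 0.1853, 0.1853]  mean=1.1807  Neff=6.7528  idx=[0, 1, 2, 3, 4, 5, 6]
step 3: w=[0.1923, 0.1923, 0.1923, 0.1558, 0.1558, 0.0557, 0.0557]  mean=1.0728  Neff=6.0343  idx=[0, 0, 1, 2, 3, 4, 5]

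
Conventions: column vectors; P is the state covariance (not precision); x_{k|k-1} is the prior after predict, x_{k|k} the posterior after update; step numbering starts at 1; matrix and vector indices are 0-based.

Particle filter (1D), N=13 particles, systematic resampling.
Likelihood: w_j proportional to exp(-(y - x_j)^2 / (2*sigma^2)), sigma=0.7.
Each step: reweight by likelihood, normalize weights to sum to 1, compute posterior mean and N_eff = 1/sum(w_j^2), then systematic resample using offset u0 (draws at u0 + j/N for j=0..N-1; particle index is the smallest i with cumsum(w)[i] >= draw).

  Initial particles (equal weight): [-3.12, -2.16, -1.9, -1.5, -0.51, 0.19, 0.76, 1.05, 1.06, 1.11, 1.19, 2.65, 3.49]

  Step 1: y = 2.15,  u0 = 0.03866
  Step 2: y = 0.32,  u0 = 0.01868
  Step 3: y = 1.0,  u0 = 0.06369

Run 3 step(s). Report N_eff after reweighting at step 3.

step 1: w=[0.0000, 0.0000, 0.0000, 0.0000, 0.0003, 0.0082, 0.0579, 0.1210, 0.1237, 0.1379, 0.1623, 0.3221, 0.0665]  mean=1.7357  Neff=5.3499  idx=[6, 7, 8, 8, 9, 9, 10, 10, 11, 11, 11, 11, 12]
step 2: w=[0.1807, 0.1278, 0.1259, 0.1259, 0.1164, 0.1164, 0.1017, 0.1017, 0.0009, 0.0009, 0.0009, 0.0009, 0.0000]  mean=1.0481  Neff=7.7834  idx=[0, 0, 0, 1, 2, 2, 3, 3, 4, 5, 5, 6, 7]
step 3: w=[0.0742, 0.0742, 0.0742, 0.0785, 0.0784, 0.0784, 0.0784, 0.0784, 0.0778, 0.0778, 0.0778, 0.0759, 0.0759]  mean=1.0238  Neff=12.9936  idx=[0, 1, 2, 3, 4, 5, 6, 7, 8, 9, 10, 11, 12]

N_eff = 12.9936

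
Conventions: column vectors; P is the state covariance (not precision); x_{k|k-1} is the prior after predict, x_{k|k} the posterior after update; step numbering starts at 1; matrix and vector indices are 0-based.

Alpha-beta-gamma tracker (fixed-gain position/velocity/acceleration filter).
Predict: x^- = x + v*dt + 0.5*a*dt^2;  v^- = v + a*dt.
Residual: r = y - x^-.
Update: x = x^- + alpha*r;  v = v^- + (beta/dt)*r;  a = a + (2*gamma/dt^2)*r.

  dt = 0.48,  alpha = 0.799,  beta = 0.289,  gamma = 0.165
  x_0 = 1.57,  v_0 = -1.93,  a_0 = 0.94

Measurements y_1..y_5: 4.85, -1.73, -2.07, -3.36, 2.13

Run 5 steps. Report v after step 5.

v_post = -2.1192

step 1: x_pred=0.7519  r=4.0981  x^+=4.0263  v^+=0.9886  a^+=6.8097
step 2: x_pred=5.2853  r=-7.0153  x^+=-0.3199  v^+=0.0335  a^+=-3.2382
step 3: x_pred=-0.6769  r=-1.3931  x^+=-1.7900  v^+=-2.3596  a^+=-5.2336
step 4: x_pred=-3.5255  r=0.1655  x^+=-3.3933  v^+=-4.7721  a^+=-4.9965
step 5: x_pred=-6.2595  r=8.3895  x^+=0.4437  v^+=-2.1192  a^+=7.0197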